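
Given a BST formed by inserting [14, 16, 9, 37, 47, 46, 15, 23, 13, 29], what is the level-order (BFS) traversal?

Tree insertion order: [14, 16, 9, 37, 47, 46, 15, 23, 13, 29]
Tree (level-order array): [14, 9, 16, None, 13, 15, 37, None, None, None, None, 23, 47, None, 29, 46]
BFS from the root, enqueuing left then right child of each popped node:
  queue [14] -> pop 14, enqueue [9, 16], visited so far: [14]
  queue [9, 16] -> pop 9, enqueue [13], visited so far: [14, 9]
  queue [16, 13] -> pop 16, enqueue [15, 37], visited so far: [14, 9, 16]
  queue [13, 15, 37] -> pop 13, enqueue [none], visited so far: [14, 9, 16, 13]
  queue [15, 37] -> pop 15, enqueue [none], visited so far: [14, 9, 16, 13, 15]
  queue [37] -> pop 37, enqueue [23, 47], visited so far: [14, 9, 16, 13, 15, 37]
  queue [23, 47] -> pop 23, enqueue [29], visited so far: [14, 9, 16, 13, 15, 37, 23]
  queue [47, 29] -> pop 47, enqueue [46], visited so far: [14, 9, 16, 13, 15, 37, 23, 47]
  queue [29, 46] -> pop 29, enqueue [none], visited so far: [14, 9, 16, 13, 15, 37, 23, 47, 29]
  queue [46] -> pop 46, enqueue [none], visited so far: [14, 9, 16, 13, 15, 37, 23, 47, 29, 46]
Result: [14, 9, 16, 13, 15, 37, 23, 47, 29, 46]


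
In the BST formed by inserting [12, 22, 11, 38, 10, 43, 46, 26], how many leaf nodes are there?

Tree built from: [12, 22, 11, 38, 10, 43, 46, 26]
Tree (level-order array): [12, 11, 22, 10, None, None, 38, None, None, 26, 43, None, None, None, 46]
Rule: A leaf has 0 children.
Per-node child counts:
  node 12: 2 child(ren)
  node 11: 1 child(ren)
  node 10: 0 child(ren)
  node 22: 1 child(ren)
  node 38: 2 child(ren)
  node 26: 0 child(ren)
  node 43: 1 child(ren)
  node 46: 0 child(ren)
Matching nodes: [10, 26, 46]
Count of leaf nodes: 3


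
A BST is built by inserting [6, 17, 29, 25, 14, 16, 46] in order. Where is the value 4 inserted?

Starting tree (level order): [6, None, 17, 14, 29, None, 16, 25, 46]
Insertion path: 6
Result: insert 4 as left child of 6
Final tree (level order): [6, 4, 17, None, None, 14, 29, None, 16, 25, 46]


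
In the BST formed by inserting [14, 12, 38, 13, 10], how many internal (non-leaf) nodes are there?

Tree built from: [14, 12, 38, 13, 10]
Tree (level-order array): [14, 12, 38, 10, 13]
Rule: An internal node has at least one child.
Per-node child counts:
  node 14: 2 child(ren)
  node 12: 2 child(ren)
  node 10: 0 child(ren)
  node 13: 0 child(ren)
  node 38: 0 child(ren)
Matching nodes: [14, 12]
Count of internal (non-leaf) nodes: 2


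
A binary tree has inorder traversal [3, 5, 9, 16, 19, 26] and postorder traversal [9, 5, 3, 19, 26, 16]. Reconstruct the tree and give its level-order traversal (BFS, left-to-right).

Inorder:   [3, 5, 9, 16, 19, 26]
Postorder: [9, 5, 3, 19, 26, 16]
Algorithm: postorder visits root last, so walk postorder right-to-left;
each value is the root of the current inorder slice — split it at that
value, recurse on the right subtree first, then the left.
Recursive splits:
  root=16; inorder splits into left=[3, 5, 9], right=[19, 26]
  root=26; inorder splits into left=[19], right=[]
  root=19; inorder splits into left=[], right=[]
  root=3; inorder splits into left=[], right=[5, 9]
  root=5; inorder splits into left=[], right=[9]
  root=9; inorder splits into left=[], right=[]
Reconstructed level-order: [16, 3, 26, 5, 19, 9]


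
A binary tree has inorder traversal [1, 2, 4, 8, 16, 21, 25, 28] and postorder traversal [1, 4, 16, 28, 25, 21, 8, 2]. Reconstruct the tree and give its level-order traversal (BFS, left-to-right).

Inorder:   [1, 2, 4, 8, 16, 21, 25, 28]
Postorder: [1, 4, 16, 28, 25, 21, 8, 2]
Algorithm: postorder visits root last, so walk postorder right-to-left;
each value is the root of the current inorder slice — split it at that
value, recurse on the right subtree first, then the left.
Recursive splits:
  root=2; inorder splits into left=[1], right=[4, 8, 16, 21, 25, 28]
  root=8; inorder splits into left=[4], right=[16, 21, 25, 28]
  root=21; inorder splits into left=[16], right=[25, 28]
  root=25; inorder splits into left=[], right=[28]
  root=28; inorder splits into left=[], right=[]
  root=16; inorder splits into left=[], right=[]
  root=4; inorder splits into left=[], right=[]
  root=1; inorder splits into left=[], right=[]
Reconstructed level-order: [2, 1, 8, 4, 21, 16, 25, 28]


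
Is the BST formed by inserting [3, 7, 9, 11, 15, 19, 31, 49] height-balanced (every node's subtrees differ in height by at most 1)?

Tree (level-order array): [3, None, 7, None, 9, None, 11, None, 15, None, 19, None, 31, None, 49]
Definition: a tree is height-balanced if, at every node, |h(left) - h(right)| <= 1 (empty subtree has height -1).
Bottom-up per-node check:
  node 49: h_left=-1, h_right=-1, diff=0 [OK], height=0
  node 31: h_left=-1, h_right=0, diff=1 [OK], height=1
  node 19: h_left=-1, h_right=1, diff=2 [FAIL (|-1-1|=2 > 1)], height=2
  node 15: h_left=-1, h_right=2, diff=3 [FAIL (|-1-2|=3 > 1)], height=3
  node 11: h_left=-1, h_right=3, diff=4 [FAIL (|-1-3|=4 > 1)], height=4
  node 9: h_left=-1, h_right=4, diff=5 [FAIL (|-1-4|=5 > 1)], height=5
  node 7: h_left=-1, h_right=5, diff=6 [FAIL (|-1-5|=6 > 1)], height=6
  node 3: h_left=-1, h_right=6, diff=7 [FAIL (|-1-6|=7 > 1)], height=7
Node 19 violates the condition: |-1 - 1| = 2 > 1.
Result: Not balanced


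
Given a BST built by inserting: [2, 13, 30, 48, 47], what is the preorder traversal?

Tree insertion order: [2, 13, 30, 48, 47]
Tree (level-order array): [2, None, 13, None, 30, None, 48, 47]
Preorder traversal: [2, 13, 30, 48, 47]


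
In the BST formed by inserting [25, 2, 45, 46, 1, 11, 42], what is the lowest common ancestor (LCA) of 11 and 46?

Tree insertion order: [25, 2, 45, 46, 1, 11, 42]
Tree (level-order array): [25, 2, 45, 1, 11, 42, 46]
In a BST, the LCA of p=11, q=46 is the first node v on the
root-to-leaf path with p <= v <= q (go left if both < v, right if both > v).
Walk from root:
  at 25: 11 <= 25 <= 46, this is the LCA
LCA = 25


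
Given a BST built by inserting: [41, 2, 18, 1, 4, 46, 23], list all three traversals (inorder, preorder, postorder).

Tree insertion order: [41, 2, 18, 1, 4, 46, 23]
Tree (level-order array): [41, 2, 46, 1, 18, None, None, None, None, 4, 23]
Inorder (L, root, R): [1, 2, 4, 18, 23, 41, 46]
Preorder (root, L, R): [41, 2, 1, 18, 4, 23, 46]
Postorder (L, R, root): [1, 4, 23, 18, 2, 46, 41]


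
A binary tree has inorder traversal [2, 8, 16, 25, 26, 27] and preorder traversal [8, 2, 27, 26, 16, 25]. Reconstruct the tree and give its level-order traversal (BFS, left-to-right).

Inorder:  [2, 8, 16, 25, 26, 27]
Preorder: [8, 2, 27, 26, 16, 25]
Algorithm: preorder visits root first, so consume preorder in order;
for each root, split the current inorder slice at that value into
left-subtree inorder and right-subtree inorder, then recurse.
Recursive splits:
  root=8; inorder splits into left=[2], right=[16, 25, 26, 27]
  root=2; inorder splits into left=[], right=[]
  root=27; inorder splits into left=[16, 25, 26], right=[]
  root=26; inorder splits into left=[16, 25], right=[]
  root=16; inorder splits into left=[], right=[25]
  root=25; inorder splits into left=[], right=[]
Reconstructed level-order: [8, 2, 27, 26, 16, 25]


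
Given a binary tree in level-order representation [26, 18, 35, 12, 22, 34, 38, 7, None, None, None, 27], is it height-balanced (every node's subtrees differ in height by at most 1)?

Tree (level-order array): [26, 18, 35, 12, 22, 34, 38, 7, None, None, None, 27]
Definition: a tree is height-balanced if, at every node, |h(left) - h(right)| <= 1 (empty subtree has height -1).
Bottom-up per-node check:
  node 7: h_left=-1, h_right=-1, diff=0 [OK], height=0
  node 12: h_left=0, h_right=-1, diff=1 [OK], height=1
  node 22: h_left=-1, h_right=-1, diff=0 [OK], height=0
  node 18: h_left=1, h_right=0, diff=1 [OK], height=2
  node 27: h_left=-1, h_right=-1, diff=0 [OK], height=0
  node 34: h_left=0, h_right=-1, diff=1 [OK], height=1
  node 38: h_left=-1, h_right=-1, diff=0 [OK], height=0
  node 35: h_left=1, h_right=0, diff=1 [OK], height=2
  node 26: h_left=2, h_right=2, diff=0 [OK], height=3
All nodes satisfy the balance condition.
Result: Balanced


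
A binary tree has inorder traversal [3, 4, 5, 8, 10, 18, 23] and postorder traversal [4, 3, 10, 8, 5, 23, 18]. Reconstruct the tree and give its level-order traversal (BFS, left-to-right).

Inorder:   [3, 4, 5, 8, 10, 18, 23]
Postorder: [4, 3, 10, 8, 5, 23, 18]
Algorithm: postorder visits root last, so walk postorder right-to-left;
each value is the root of the current inorder slice — split it at that
value, recurse on the right subtree first, then the left.
Recursive splits:
  root=18; inorder splits into left=[3, 4, 5, 8, 10], right=[23]
  root=23; inorder splits into left=[], right=[]
  root=5; inorder splits into left=[3, 4], right=[8, 10]
  root=8; inorder splits into left=[], right=[10]
  root=10; inorder splits into left=[], right=[]
  root=3; inorder splits into left=[], right=[4]
  root=4; inorder splits into left=[], right=[]
Reconstructed level-order: [18, 5, 23, 3, 8, 4, 10]


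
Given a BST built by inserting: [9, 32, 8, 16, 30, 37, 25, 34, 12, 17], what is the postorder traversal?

Tree insertion order: [9, 32, 8, 16, 30, 37, 25, 34, 12, 17]
Tree (level-order array): [9, 8, 32, None, None, 16, 37, 12, 30, 34, None, None, None, 25, None, None, None, 17]
Postorder traversal: [8, 12, 17, 25, 30, 16, 34, 37, 32, 9]


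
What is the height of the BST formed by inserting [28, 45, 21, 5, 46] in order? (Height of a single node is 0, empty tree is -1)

Insertion order: [28, 45, 21, 5, 46]
Tree (level-order array): [28, 21, 45, 5, None, None, 46]
Compute height bottom-up (empty subtree = -1):
  height(5) = 1 + max(-1, -1) = 0
  height(21) = 1 + max(0, -1) = 1
  height(46) = 1 + max(-1, -1) = 0
  height(45) = 1 + max(-1, 0) = 1
  height(28) = 1 + max(1, 1) = 2
Height = 2


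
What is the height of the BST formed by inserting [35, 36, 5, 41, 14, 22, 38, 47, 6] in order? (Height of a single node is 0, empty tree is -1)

Insertion order: [35, 36, 5, 41, 14, 22, 38, 47, 6]
Tree (level-order array): [35, 5, 36, None, 14, None, 41, 6, 22, 38, 47]
Compute height bottom-up (empty subtree = -1):
  height(6) = 1 + max(-1, -1) = 0
  height(22) = 1 + max(-1, -1) = 0
  height(14) = 1 + max(0, 0) = 1
  height(5) = 1 + max(-1, 1) = 2
  height(38) = 1 + max(-1, -1) = 0
  height(47) = 1 + max(-1, -1) = 0
  height(41) = 1 + max(0, 0) = 1
  height(36) = 1 + max(-1, 1) = 2
  height(35) = 1 + max(2, 2) = 3
Height = 3


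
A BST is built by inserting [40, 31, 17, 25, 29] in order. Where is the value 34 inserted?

Starting tree (level order): [40, 31, None, 17, None, None, 25, None, 29]
Insertion path: 40 -> 31
Result: insert 34 as right child of 31
Final tree (level order): [40, 31, None, 17, 34, None, 25, None, None, None, 29]


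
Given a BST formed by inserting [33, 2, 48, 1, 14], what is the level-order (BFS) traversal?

Tree insertion order: [33, 2, 48, 1, 14]
Tree (level-order array): [33, 2, 48, 1, 14]
BFS from the root, enqueuing left then right child of each popped node:
  queue [33] -> pop 33, enqueue [2, 48], visited so far: [33]
  queue [2, 48] -> pop 2, enqueue [1, 14], visited so far: [33, 2]
  queue [48, 1, 14] -> pop 48, enqueue [none], visited so far: [33, 2, 48]
  queue [1, 14] -> pop 1, enqueue [none], visited so far: [33, 2, 48, 1]
  queue [14] -> pop 14, enqueue [none], visited so far: [33, 2, 48, 1, 14]
Result: [33, 2, 48, 1, 14]


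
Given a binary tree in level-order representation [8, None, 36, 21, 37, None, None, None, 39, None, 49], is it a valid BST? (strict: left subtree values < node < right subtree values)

Level-order array: [8, None, 36, 21, 37, None, None, None, 39, None, 49]
Validate using subtree bounds (lo, hi): at each node, require lo < value < hi,
then recurse left with hi=value and right with lo=value.
Preorder trace (stopping at first violation):
  at node 8 with bounds (-inf, +inf): OK
  at node 36 with bounds (8, +inf): OK
  at node 21 with bounds (8, 36): OK
  at node 37 with bounds (36, +inf): OK
  at node 39 with bounds (37, +inf): OK
  at node 49 with bounds (39, +inf): OK
No violation found at any node.
Result: Valid BST


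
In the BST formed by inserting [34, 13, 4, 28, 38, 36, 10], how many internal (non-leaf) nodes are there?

Tree built from: [34, 13, 4, 28, 38, 36, 10]
Tree (level-order array): [34, 13, 38, 4, 28, 36, None, None, 10]
Rule: An internal node has at least one child.
Per-node child counts:
  node 34: 2 child(ren)
  node 13: 2 child(ren)
  node 4: 1 child(ren)
  node 10: 0 child(ren)
  node 28: 0 child(ren)
  node 38: 1 child(ren)
  node 36: 0 child(ren)
Matching nodes: [34, 13, 4, 38]
Count of internal (non-leaf) nodes: 4


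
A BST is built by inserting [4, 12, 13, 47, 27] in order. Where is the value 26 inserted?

Starting tree (level order): [4, None, 12, None, 13, None, 47, 27]
Insertion path: 4 -> 12 -> 13 -> 47 -> 27
Result: insert 26 as left child of 27
Final tree (level order): [4, None, 12, None, 13, None, 47, 27, None, 26]


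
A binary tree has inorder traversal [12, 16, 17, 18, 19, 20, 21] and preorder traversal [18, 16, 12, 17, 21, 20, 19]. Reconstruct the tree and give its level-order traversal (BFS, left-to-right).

Inorder:  [12, 16, 17, 18, 19, 20, 21]
Preorder: [18, 16, 12, 17, 21, 20, 19]
Algorithm: preorder visits root first, so consume preorder in order;
for each root, split the current inorder slice at that value into
left-subtree inorder and right-subtree inorder, then recurse.
Recursive splits:
  root=18; inorder splits into left=[12, 16, 17], right=[19, 20, 21]
  root=16; inorder splits into left=[12], right=[17]
  root=12; inorder splits into left=[], right=[]
  root=17; inorder splits into left=[], right=[]
  root=21; inorder splits into left=[19, 20], right=[]
  root=20; inorder splits into left=[19], right=[]
  root=19; inorder splits into left=[], right=[]
Reconstructed level-order: [18, 16, 21, 12, 17, 20, 19]


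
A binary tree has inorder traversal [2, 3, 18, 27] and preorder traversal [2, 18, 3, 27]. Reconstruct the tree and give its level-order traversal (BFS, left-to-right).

Inorder:  [2, 3, 18, 27]
Preorder: [2, 18, 3, 27]
Algorithm: preorder visits root first, so consume preorder in order;
for each root, split the current inorder slice at that value into
left-subtree inorder and right-subtree inorder, then recurse.
Recursive splits:
  root=2; inorder splits into left=[], right=[3, 18, 27]
  root=18; inorder splits into left=[3], right=[27]
  root=3; inorder splits into left=[], right=[]
  root=27; inorder splits into left=[], right=[]
Reconstructed level-order: [2, 18, 3, 27]


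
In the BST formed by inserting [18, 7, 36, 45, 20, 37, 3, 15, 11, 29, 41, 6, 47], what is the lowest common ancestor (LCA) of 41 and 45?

Tree insertion order: [18, 7, 36, 45, 20, 37, 3, 15, 11, 29, 41, 6, 47]
Tree (level-order array): [18, 7, 36, 3, 15, 20, 45, None, 6, 11, None, None, 29, 37, 47, None, None, None, None, None, None, None, 41]
In a BST, the LCA of p=41, q=45 is the first node v on the
root-to-leaf path with p <= v <= q (go left if both < v, right if both > v).
Walk from root:
  at 18: both 41 and 45 > 18, go right
  at 36: both 41 and 45 > 36, go right
  at 45: 41 <= 45 <= 45, this is the LCA
LCA = 45


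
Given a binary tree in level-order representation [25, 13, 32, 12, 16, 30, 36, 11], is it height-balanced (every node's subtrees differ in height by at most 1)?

Tree (level-order array): [25, 13, 32, 12, 16, 30, 36, 11]
Definition: a tree is height-balanced if, at every node, |h(left) - h(right)| <= 1 (empty subtree has height -1).
Bottom-up per-node check:
  node 11: h_left=-1, h_right=-1, diff=0 [OK], height=0
  node 12: h_left=0, h_right=-1, diff=1 [OK], height=1
  node 16: h_left=-1, h_right=-1, diff=0 [OK], height=0
  node 13: h_left=1, h_right=0, diff=1 [OK], height=2
  node 30: h_left=-1, h_right=-1, diff=0 [OK], height=0
  node 36: h_left=-1, h_right=-1, diff=0 [OK], height=0
  node 32: h_left=0, h_right=0, diff=0 [OK], height=1
  node 25: h_left=2, h_right=1, diff=1 [OK], height=3
All nodes satisfy the balance condition.
Result: Balanced


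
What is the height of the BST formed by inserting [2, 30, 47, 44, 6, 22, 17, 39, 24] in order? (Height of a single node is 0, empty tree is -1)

Insertion order: [2, 30, 47, 44, 6, 22, 17, 39, 24]
Tree (level-order array): [2, None, 30, 6, 47, None, 22, 44, None, 17, 24, 39]
Compute height bottom-up (empty subtree = -1):
  height(17) = 1 + max(-1, -1) = 0
  height(24) = 1 + max(-1, -1) = 0
  height(22) = 1 + max(0, 0) = 1
  height(6) = 1 + max(-1, 1) = 2
  height(39) = 1 + max(-1, -1) = 0
  height(44) = 1 + max(0, -1) = 1
  height(47) = 1 + max(1, -1) = 2
  height(30) = 1 + max(2, 2) = 3
  height(2) = 1 + max(-1, 3) = 4
Height = 4


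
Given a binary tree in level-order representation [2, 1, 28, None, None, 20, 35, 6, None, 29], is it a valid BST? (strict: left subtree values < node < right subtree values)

Level-order array: [2, 1, 28, None, None, 20, 35, 6, None, 29]
Validate using subtree bounds (lo, hi): at each node, require lo < value < hi,
then recurse left with hi=value and right with lo=value.
Preorder trace (stopping at first violation):
  at node 2 with bounds (-inf, +inf): OK
  at node 1 with bounds (-inf, 2): OK
  at node 28 with bounds (2, +inf): OK
  at node 20 with bounds (2, 28): OK
  at node 6 with bounds (2, 20): OK
  at node 35 with bounds (28, +inf): OK
  at node 29 with bounds (28, 35): OK
No violation found at any node.
Result: Valid BST


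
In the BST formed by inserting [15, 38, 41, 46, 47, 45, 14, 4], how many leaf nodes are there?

Tree built from: [15, 38, 41, 46, 47, 45, 14, 4]
Tree (level-order array): [15, 14, 38, 4, None, None, 41, None, None, None, 46, 45, 47]
Rule: A leaf has 0 children.
Per-node child counts:
  node 15: 2 child(ren)
  node 14: 1 child(ren)
  node 4: 0 child(ren)
  node 38: 1 child(ren)
  node 41: 1 child(ren)
  node 46: 2 child(ren)
  node 45: 0 child(ren)
  node 47: 0 child(ren)
Matching nodes: [4, 45, 47]
Count of leaf nodes: 3


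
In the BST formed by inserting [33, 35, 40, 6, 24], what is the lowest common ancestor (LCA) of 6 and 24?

Tree insertion order: [33, 35, 40, 6, 24]
Tree (level-order array): [33, 6, 35, None, 24, None, 40]
In a BST, the LCA of p=6, q=24 is the first node v on the
root-to-leaf path with p <= v <= q (go left if both < v, right if both > v).
Walk from root:
  at 33: both 6 and 24 < 33, go left
  at 6: 6 <= 6 <= 24, this is the LCA
LCA = 6


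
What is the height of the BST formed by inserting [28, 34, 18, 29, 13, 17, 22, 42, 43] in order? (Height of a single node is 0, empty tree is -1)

Insertion order: [28, 34, 18, 29, 13, 17, 22, 42, 43]
Tree (level-order array): [28, 18, 34, 13, 22, 29, 42, None, 17, None, None, None, None, None, 43]
Compute height bottom-up (empty subtree = -1):
  height(17) = 1 + max(-1, -1) = 0
  height(13) = 1 + max(-1, 0) = 1
  height(22) = 1 + max(-1, -1) = 0
  height(18) = 1 + max(1, 0) = 2
  height(29) = 1 + max(-1, -1) = 0
  height(43) = 1 + max(-1, -1) = 0
  height(42) = 1 + max(-1, 0) = 1
  height(34) = 1 + max(0, 1) = 2
  height(28) = 1 + max(2, 2) = 3
Height = 3


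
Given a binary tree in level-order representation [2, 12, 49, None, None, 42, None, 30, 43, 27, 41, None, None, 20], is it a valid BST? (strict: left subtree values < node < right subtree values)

Level-order array: [2, 12, 49, None, None, 42, None, 30, 43, 27, 41, None, None, 20]
Validate using subtree bounds (lo, hi): at each node, require lo < value < hi,
then recurse left with hi=value and right with lo=value.
Preorder trace (stopping at first violation):
  at node 2 with bounds (-inf, +inf): OK
  at node 12 with bounds (-inf, 2): VIOLATION
Node 12 violates its bound: not (-inf < 12 < 2).
Result: Not a valid BST


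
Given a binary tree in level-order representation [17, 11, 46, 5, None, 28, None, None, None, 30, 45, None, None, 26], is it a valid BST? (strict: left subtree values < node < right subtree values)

Level-order array: [17, 11, 46, 5, None, 28, None, None, None, 30, 45, None, None, 26]
Validate using subtree bounds (lo, hi): at each node, require lo < value < hi,
then recurse left with hi=value and right with lo=value.
Preorder trace (stopping at first violation):
  at node 17 with bounds (-inf, +inf): OK
  at node 11 with bounds (-inf, 17): OK
  at node 5 with bounds (-inf, 11): OK
  at node 46 with bounds (17, +inf): OK
  at node 28 with bounds (17, 46): OK
  at node 30 with bounds (17, 28): VIOLATION
Node 30 violates its bound: not (17 < 30 < 28).
Result: Not a valid BST


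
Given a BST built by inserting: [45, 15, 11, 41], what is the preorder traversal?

Tree insertion order: [45, 15, 11, 41]
Tree (level-order array): [45, 15, None, 11, 41]
Preorder traversal: [45, 15, 11, 41]


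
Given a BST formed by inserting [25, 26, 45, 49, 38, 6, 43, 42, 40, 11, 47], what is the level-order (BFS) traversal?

Tree insertion order: [25, 26, 45, 49, 38, 6, 43, 42, 40, 11, 47]
Tree (level-order array): [25, 6, 26, None, 11, None, 45, None, None, 38, 49, None, 43, 47, None, 42, None, None, None, 40]
BFS from the root, enqueuing left then right child of each popped node:
  queue [25] -> pop 25, enqueue [6, 26], visited so far: [25]
  queue [6, 26] -> pop 6, enqueue [11], visited so far: [25, 6]
  queue [26, 11] -> pop 26, enqueue [45], visited so far: [25, 6, 26]
  queue [11, 45] -> pop 11, enqueue [none], visited so far: [25, 6, 26, 11]
  queue [45] -> pop 45, enqueue [38, 49], visited so far: [25, 6, 26, 11, 45]
  queue [38, 49] -> pop 38, enqueue [43], visited so far: [25, 6, 26, 11, 45, 38]
  queue [49, 43] -> pop 49, enqueue [47], visited so far: [25, 6, 26, 11, 45, 38, 49]
  queue [43, 47] -> pop 43, enqueue [42], visited so far: [25, 6, 26, 11, 45, 38, 49, 43]
  queue [47, 42] -> pop 47, enqueue [none], visited so far: [25, 6, 26, 11, 45, 38, 49, 43, 47]
  queue [42] -> pop 42, enqueue [40], visited so far: [25, 6, 26, 11, 45, 38, 49, 43, 47, 42]
  queue [40] -> pop 40, enqueue [none], visited so far: [25, 6, 26, 11, 45, 38, 49, 43, 47, 42, 40]
Result: [25, 6, 26, 11, 45, 38, 49, 43, 47, 42, 40]


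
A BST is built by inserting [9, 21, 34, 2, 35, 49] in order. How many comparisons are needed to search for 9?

Search path for 9: 9
Found: True
Comparisons: 1


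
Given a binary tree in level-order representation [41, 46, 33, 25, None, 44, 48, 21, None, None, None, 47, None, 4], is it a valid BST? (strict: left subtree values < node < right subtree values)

Level-order array: [41, 46, 33, 25, None, 44, 48, 21, None, None, None, 47, None, 4]
Validate using subtree bounds (lo, hi): at each node, require lo < value < hi,
then recurse left with hi=value and right with lo=value.
Preorder trace (stopping at first violation):
  at node 41 with bounds (-inf, +inf): OK
  at node 46 with bounds (-inf, 41): VIOLATION
Node 46 violates its bound: not (-inf < 46 < 41).
Result: Not a valid BST


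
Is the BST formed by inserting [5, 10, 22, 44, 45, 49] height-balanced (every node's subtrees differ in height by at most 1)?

Tree (level-order array): [5, None, 10, None, 22, None, 44, None, 45, None, 49]
Definition: a tree is height-balanced if, at every node, |h(left) - h(right)| <= 1 (empty subtree has height -1).
Bottom-up per-node check:
  node 49: h_left=-1, h_right=-1, diff=0 [OK], height=0
  node 45: h_left=-1, h_right=0, diff=1 [OK], height=1
  node 44: h_left=-1, h_right=1, diff=2 [FAIL (|-1-1|=2 > 1)], height=2
  node 22: h_left=-1, h_right=2, diff=3 [FAIL (|-1-2|=3 > 1)], height=3
  node 10: h_left=-1, h_right=3, diff=4 [FAIL (|-1-3|=4 > 1)], height=4
  node 5: h_left=-1, h_right=4, diff=5 [FAIL (|-1-4|=5 > 1)], height=5
Node 44 violates the condition: |-1 - 1| = 2 > 1.
Result: Not balanced


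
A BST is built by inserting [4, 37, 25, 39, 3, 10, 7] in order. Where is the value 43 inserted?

Starting tree (level order): [4, 3, 37, None, None, 25, 39, 10, None, None, None, 7]
Insertion path: 4 -> 37 -> 39
Result: insert 43 as right child of 39
Final tree (level order): [4, 3, 37, None, None, 25, 39, 10, None, None, 43, 7]


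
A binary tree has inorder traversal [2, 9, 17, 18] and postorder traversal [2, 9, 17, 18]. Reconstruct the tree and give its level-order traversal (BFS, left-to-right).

Inorder:   [2, 9, 17, 18]
Postorder: [2, 9, 17, 18]
Algorithm: postorder visits root last, so walk postorder right-to-left;
each value is the root of the current inorder slice — split it at that
value, recurse on the right subtree first, then the left.
Recursive splits:
  root=18; inorder splits into left=[2, 9, 17], right=[]
  root=17; inorder splits into left=[2, 9], right=[]
  root=9; inorder splits into left=[2], right=[]
  root=2; inorder splits into left=[], right=[]
Reconstructed level-order: [18, 17, 9, 2]


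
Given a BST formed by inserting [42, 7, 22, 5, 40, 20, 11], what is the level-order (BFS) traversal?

Tree insertion order: [42, 7, 22, 5, 40, 20, 11]
Tree (level-order array): [42, 7, None, 5, 22, None, None, 20, 40, 11]
BFS from the root, enqueuing left then right child of each popped node:
  queue [42] -> pop 42, enqueue [7], visited so far: [42]
  queue [7] -> pop 7, enqueue [5, 22], visited so far: [42, 7]
  queue [5, 22] -> pop 5, enqueue [none], visited so far: [42, 7, 5]
  queue [22] -> pop 22, enqueue [20, 40], visited so far: [42, 7, 5, 22]
  queue [20, 40] -> pop 20, enqueue [11], visited so far: [42, 7, 5, 22, 20]
  queue [40, 11] -> pop 40, enqueue [none], visited so far: [42, 7, 5, 22, 20, 40]
  queue [11] -> pop 11, enqueue [none], visited so far: [42, 7, 5, 22, 20, 40, 11]
Result: [42, 7, 5, 22, 20, 40, 11]


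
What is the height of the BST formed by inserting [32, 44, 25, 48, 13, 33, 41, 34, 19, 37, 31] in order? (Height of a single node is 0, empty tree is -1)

Insertion order: [32, 44, 25, 48, 13, 33, 41, 34, 19, 37, 31]
Tree (level-order array): [32, 25, 44, 13, 31, 33, 48, None, 19, None, None, None, 41, None, None, None, None, 34, None, None, 37]
Compute height bottom-up (empty subtree = -1):
  height(19) = 1 + max(-1, -1) = 0
  height(13) = 1 + max(-1, 0) = 1
  height(31) = 1 + max(-1, -1) = 0
  height(25) = 1 + max(1, 0) = 2
  height(37) = 1 + max(-1, -1) = 0
  height(34) = 1 + max(-1, 0) = 1
  height(41) = 1 + max(1, -1) = 2
  height(33) = 1 + max(-1, 2) = 3
  height(48) = 1 + max(-1, -1) = 0
  height(44) = 1 + max(3, 0) = 4
  height(32) = 1 + max(2, 4) = 5
Height = 5


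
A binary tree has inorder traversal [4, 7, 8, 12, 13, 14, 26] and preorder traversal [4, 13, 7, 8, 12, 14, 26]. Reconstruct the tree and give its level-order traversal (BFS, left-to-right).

Inorder:  [4, 7, 8, 12, 13, 14, 26]
Preorder: [4, 13, 7, 8, 12, 14, 26]
Algorithm: preorder visits root first, so consume preorder in order;
for each root, split the current inorder slice at that value into
left-subtree inorder and right-subtree inorder, then recurse.
Recursive splits:
  root=4; inorder splits into left=[], right=[7, 8, 12, 13, 14, 26]
  root=13; inorder splits into left=[7, 8, 12], right=[14, 26]
  root=7; inorder splits into left=[], right=[8, 12]
  root=8; inorder splits into left=[], right=[12]
  root=12; inorder splits into left=[], right=[]
  root=14; inorder splits into left=[], right=[26]
  root=26; inorder splits into left=[], right=[]
Reconstructed level-order: [4, 13, 7, 14, 8, 26, 12]


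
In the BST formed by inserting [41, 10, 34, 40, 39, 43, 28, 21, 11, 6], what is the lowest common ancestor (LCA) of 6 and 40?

Tree insertion order: [41, 10, 34, 40, 39, 43, 28, 21, 11, 6]
Tree (level-order array): [41, 10, 43, 6, 34, None, None, None, None, 28, 40, 21, None, 39, None, 11]
In a BST, the LCA of p=6, q=40 is the first node v on the
root-to-leaf path with p <= v <= q (go left if both < v, right if both > v).
Walk from root:
  at 41: both 6 and 40 < 41, go left
  at 10: 6 <= 10 <= 40, this is the LCA
LCA = 10


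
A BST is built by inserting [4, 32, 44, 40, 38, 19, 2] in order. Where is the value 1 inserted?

Starting tree (level order): [4, 2, 32, None, None, 19, 44, None, None, 40, None, 38]
Insertion path: 4 -> 2
Result: insert 1 as left child of 2
Final tree (level order): [4, 2, 32, 1, None, 19, 44, None, None, None, None, 40, None, 38]


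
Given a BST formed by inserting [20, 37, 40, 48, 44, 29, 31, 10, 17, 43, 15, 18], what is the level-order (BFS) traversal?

Tree insertion order: [20, 37, 40, 48, 44, 29, 31, 10, 17, 43, 15, 18]
Tree (level-order array): [20, 10, 37, None, 17, 29, 40, 15, 18, None, 31, None, 48, None, None, None, None, None, None, 44, None, 43]
BFS from the root, enqueuing left then right child of each popped node:
  queue [20] -> pop 20, enqueue [10, 37], visited so far: [20]
  queue [10, 37] -> pop 10, enqueue [17], visited so far: [20, 10]
  queue [37, 17] -> pop 37, enqueue [29, 40], visited so far: [20, 10, 37]
  queue [17, 29, 40] -> pop 17, enqueue [15, 18], visited so far: [20, 10, 37, 17]
  queue [29, 40, 15, 18] -> pop 29, enqueue [31], visited so far: [20, 10, 37, 17, 29]
  queue [40, 15, 18, 31] -> pop 40, enqueue [48], visited so far: [20, 10, 37, 17, 29, 40]
  queue [15, 18, 31, 48] -> pop 15, enqueue [none], visited so far: [20, 10, 37, 17, 29, 40, 15]
  queue [18, 31, 48] -> pop 18, enqueue [none], visited so far: [20, 10, 37, 17, 29, 40, 15, 18]
  queue [31, 48] -> pop 31, enqueue [none], visited so far: [20, 10, 37, 17, 29, 40, 15, 18, 31]
  queue [48] -> pop 48, enqueue [44], visited so far: [20, 10, 37, 17, 29, 40, 15, 18, 31, 48]
  queue [44] -> pop 44, enqueue [43], visited so far: [20, 10, 37, 17, 29, 40, 15, 18, 31, 48, 44]
  queue [43] -> pop 43, enqueue [none], visited so far: [20, 10, 37, 17, 29, 40, 15, 18, 31, 48, 44, 43]
Result: [20, 10, 37, 17, 29, 40, 15, 18, 31, 48, 44, 43]


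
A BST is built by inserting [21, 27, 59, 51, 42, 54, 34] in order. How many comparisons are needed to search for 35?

Search path for 35: 21 -> 27 -> 59 -> 51 -> 42 -> 34
Found: False
Comparisons: 6


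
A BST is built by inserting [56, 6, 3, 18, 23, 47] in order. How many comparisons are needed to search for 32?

Search path for 32: 56 -> 6 -> 18 -> 23 -> 47
Found: False
Comparisons: 5


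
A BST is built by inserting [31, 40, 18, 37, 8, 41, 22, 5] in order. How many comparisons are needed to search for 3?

Search path for 3: 31 -> 18 -> 8 -> 5
Found: False
Comparisons: 4


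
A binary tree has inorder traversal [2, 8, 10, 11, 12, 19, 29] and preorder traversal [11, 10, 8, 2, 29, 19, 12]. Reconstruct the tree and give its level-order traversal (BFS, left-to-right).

Inorder:  [2, 8, 10, 11, 12, 19, 29]
Preorder: [11, 10, 8, 2, 29, 19, 12]
Algorithm: preorder visits root first, so consume preorder in order;
for each root, split the current inorder slice at that value into
left-subtree inorder and right-subtree inorder, then recurse.
Recursive splits:
  root=11; inorder splits into left=[2, 8, 10], right=[12, 19, 29]
  root=10; inorder splits into left=[2, 8], right=[]
  root=8; inorder splits into left=[2], right=[]
  root=2; inorder splits into left=[], right=[]
  root=29; inorder splits into left=[12, 19], right=[]
  root=19; inorder splits into left=[12], right=[]
  root=12; inorder splits into left=[], right=[]
Reconstructed level-order: [11, 10, 29, 8, 19, 2, 12]


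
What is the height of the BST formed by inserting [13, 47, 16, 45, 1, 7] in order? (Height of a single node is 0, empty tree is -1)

Insertion order: [13, 47, 16, 45, 1, 7]
Tree (level-order array): [13, 1, 47, None, 7, 16, None, None, None, None, 45]
Compute height bottom-up (empty subtree = -1):
  height(7) = 1 + max(-1, -1) = 0
  height(1) = 1 + max(-1, 0) = 1
  height(45) = 1 + max(-1, -1) = 0
  height(16) = 1 + max(-1, 0) = 1
  height(47) = 1 + max(1, -1) = 2
  height(13) = 1 + max(1, 2) = 3
Height = 3


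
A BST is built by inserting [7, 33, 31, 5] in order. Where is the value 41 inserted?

Starting tree (level order): [7, 5, 33, None, None, 31]
Insertion path: 7 -> 33
Result: insert 41 as right child of 33
Final tree (level order): [7, 5, 33, None, None, 31, 41]


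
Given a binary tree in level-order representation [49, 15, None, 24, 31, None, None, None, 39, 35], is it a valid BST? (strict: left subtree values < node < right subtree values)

Level-order array: [49, 15, None, 24, 31, None, None, None, 39, 35]
Validate using subtree bounds (lo, hi): at each node, require lo < value < hi,
then recurse left with hi=value and right with lo=value.
Preorder trace (stopping at first violation):
  at node 49 with bounds (-inf, +inf): OK
  at node 15 with bounds (-inf, 49): OK
  at node 24 with bounds (-inf, 15): VIOLATION
Node 24 violates its bound: not (-inf < 24 < 15).
Result: Not a valid BST


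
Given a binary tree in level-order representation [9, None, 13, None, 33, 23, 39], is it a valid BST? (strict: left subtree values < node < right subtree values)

Level-order array: [9, None, 13, None, 33, 23, 39]
Validate using subtree bounds (lo, hi): at each node, require lo < value < hi,
then recurse left with hi=value and right with lo=value.
Preorder trace (stopping at first violation):
  at node 9 with bounds (-inf, +inf): OK
  at node 13 with bounds (9, +inf): OK
  at node 33 with bounds (13, +inf): OK
  at node 23 with bounds (13, 33): OK
  at node 39 with bounds (33, +inf): OK
No violation found at any node.
Result: Valid BST


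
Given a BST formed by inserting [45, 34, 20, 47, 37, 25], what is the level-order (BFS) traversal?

Tree insertion order: [45, 34, 20, 47, 37, 25]
Tree (level-order array): [45, 34, 47, 20, 37, None, None, None, 25]
BFS from the root, enqueuing left then right child of each popped node:
  queue [45] -> pop 45, enqueue [34, 47], visited so far: [45]
  queue [34, 47] -> pop 34, enqueue [20, 37], visited so far: [45, 34]
  queue [47, 20, 37] -> pop 47, enqueue [none], visited so far: [45, 34, 47]
  queue [20, 37] -> pop 20, enqueue [25], visited so far: [45, 34, 47, 20]
  queue [37, 25] -> pop 37, enqueue [none], visited so far: [45, 34, 47, 20, 37]
  queue [25] -> pop 25, enqueue [none], visited so far: [45, 34, 47, 20, 37, 25]
Result: [45, 34, 47, 20, 37, 25]


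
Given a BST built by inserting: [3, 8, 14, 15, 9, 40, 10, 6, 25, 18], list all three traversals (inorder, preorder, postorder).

Tree insertion order: [3, 8, 14, 15, 9, 40, 10, 6, 25, 18]
Tree (level-order array): [3, None, 8, 6, 14, None, None, 9, 15, None, 10, None, 40, None, None, 25, None, 18]
Inorder (L, root, R): [3, 6, 8, 9, 10, 14, 15, 18, 25, 40]
Preorder (root, L, R): [3, 8, 6, 14, 9, 10, 15, 40, 25, 18]
Postorder (L, R, root): [6, 10, 9, 18, 25, 40, 15, 14, 8, 3]


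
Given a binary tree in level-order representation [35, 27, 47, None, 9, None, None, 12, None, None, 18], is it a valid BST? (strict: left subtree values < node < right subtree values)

Level-order array: [35, 27, 47, None, 9, None, None, 12, None, None, 18]
Validate using subtree bounds (lo, hi): at each node, require lo < value < hi,
then recurse left with hi=value and right with lo=value.
Preorder trace (stopping at first violation):
  at node 35 with bounds (-inf, +inf): OK
  at node 27 with bounds (-inf, 35): OK
  at node 9 with bounds (27, 35): VIOLATION
Node 9 violates its bound: not (27 < 9 < 35).
Result: Not a valid BST


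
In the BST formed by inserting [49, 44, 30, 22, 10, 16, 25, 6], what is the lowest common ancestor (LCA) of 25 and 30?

Tree insertion order: [49, 44, 30, 22, 10, 16, 25, 6]
Tree (level-order array): [49, 44, None, 30, None, 22, None, 10, 25, 6, 16]
In a BST, the LCA of p=25, q=30 is the first node v on the
root-to-leaf path with p <= v <= q (go left if both < v, right if both > v).
Walk from root:
  at 49: both 25 and 30 < 49, go left
  at 44: both 25 and 30 < 44, go left
  at 30: 25 <= 30 <= 30, this is the LCA
LCA = 30


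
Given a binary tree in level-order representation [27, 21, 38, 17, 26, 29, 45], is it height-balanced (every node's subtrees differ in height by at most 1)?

Tree (level-order array): [27, 21, 38, 17, 26, 29, 45]
Definition: a tree is height-balanced if, at every node, |h(left) - h(right)| <= 1 (empty subtree has height -1).
Bottom-up per-node check:
  node 17: h_left=-1, h_right=-1, diff=0 [OK], height=0
  node 26: h_left=-1, h_right=-1, diff=0 [OK], height=0
  node 21: h_left=0, h_right=0, diff=0 [OK], height=1
  node 29: h_left=-1, h_right=-1, diff=0 [OK], height=0
  node 45: h_left=-1, h_right=-1, diff=0 [OK], height=0
  node 38: h_left=0, h_right=0, diff=0 [OK], height=1
  node 27: h_left=1, h_right=1, diff=0 [OK], height=2
All nodes satisfy the balance condition.
Result: Balanced


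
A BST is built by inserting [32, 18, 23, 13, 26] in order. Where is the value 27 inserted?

Starting tree (level order): [32, 18, None, 13, 23, None, None, None, 26]
Insertion path: 32 -> 18 -> 23 -> 26
Result: insert 27 as right child of 26
Final tree (level order): [32, 18, None, 13, 23, None, None, None, 26, None, 27]


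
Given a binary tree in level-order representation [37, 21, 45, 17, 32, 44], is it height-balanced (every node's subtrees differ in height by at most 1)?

Tree (level-order array): [37, 21, 45, 17, 32, 44]
Definition: a tree is height-balanced if, at every node, |h(left) - h(right)| <= 1 (empty subtree has height -1).
Bottom-up per-node check:
  node 17: h_left=-1, h_right=-1, diff=0 [OK], height=0
  node 32: h_left=-1, h_right=-1, diff=0 [OK], height=0
  node 21: h_left=0, h_right=0, diff=0 [OK], height=1
  node 44: h_left=-1, h_right=-1, diff=0 [OK], height=0
  node 45: h_left=0, h_right=-1, diff=1 [OK], height=1
  node 37: h_left=1, h_right=1, diff=0 [OK], height=2
All nodes satisfy the balance condition.
Result: Balanced


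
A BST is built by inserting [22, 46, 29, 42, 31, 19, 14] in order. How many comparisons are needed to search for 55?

Search path for 55: 22 -> 46
Found: False
Comparisons: 2


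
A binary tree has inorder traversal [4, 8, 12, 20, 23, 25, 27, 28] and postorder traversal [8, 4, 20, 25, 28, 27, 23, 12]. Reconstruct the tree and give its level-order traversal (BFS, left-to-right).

Inorder:   [4, 8, 12, 20, 23, 25, 27, 28]
Postorder: [8, 4, 20, 25, 28, 27, 23, 12]
Algorithm: postorder visits root last, so walk postorder right-to-left;
each value is the root of the current inorder slice — split it at that
value, recurse on the right subtree first, then the left.
Recursive splits:
  root=12; inorder splits into left=[4, 8], right=[20, 23, 25, 27, 28]
  root=23; inorder splits into left=[20], right=[25, 27, 28]
  root=27; inorder splits into left=[25], right=[28]
  root=28; inorder splits into left=[], right=[]
  root=25; inorder splits into left=[], right=[]
  root=20; inorder splits into left=[], right=[]
  root=4; inorder splits into left=[], right=[8]
  root=8; inorder splits into left=[], right=[]
Reconstructed level-order: [12, 4, 23, 8, 20, 27, 25, 28]


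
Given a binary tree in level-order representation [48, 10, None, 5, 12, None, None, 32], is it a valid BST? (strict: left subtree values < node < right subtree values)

Level-order array: [48, 10, None, 5, 12, None, None, 32]
Validate using subtree bounds (lo, hi): at each node, require lo < value < hi,
then recurse left with hi=value and right with lo=value.
Preorder trace (stopping at first violation):
  at node 48 with bounds (-inf, +inf): OK
  at node 10 with bounds (-inf, 48): OK
  at node 5 with bounds (-inf, 10): OK
  at node 12 with bounds (10, 48): OK
  at node 32 with bounds (10, 12): VIOLATION
Node 32 violates its bound: not (10 < 32 < 12).
Result: Not a valid BST


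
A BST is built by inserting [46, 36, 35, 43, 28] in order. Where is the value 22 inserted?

Starting tree (level order): [46, 36, None, 35, 43, 28]
Insertion path: 46 -> 36 -> 35 -> 28
Result: insert 22 as left child of 28
Final tree (level order): [46, 36, None, 35, 43, 28, None, None, None, 22]


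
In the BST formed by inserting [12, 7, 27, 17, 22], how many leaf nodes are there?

Tree built from: [12, 7, 27, 17, 22]
Tree (level-order array): [12, 7, 27, None, None, 17, None, None, 22]
Rule: A leaf has 0 children.
Per-node child counts:
  node 12: 2 child(ren)
  node 7: 0 child(ren)
  node 27: 1 child(ren)
  node 17: 1 child(ren)
  node 22: 0 child(ren)
Matching nodes: [7, 22]
Count of leaf nodes: 2
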